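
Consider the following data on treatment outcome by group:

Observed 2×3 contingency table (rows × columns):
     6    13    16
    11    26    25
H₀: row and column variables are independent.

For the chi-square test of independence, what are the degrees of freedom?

degrees of freedom = 2

df = (r−1)(c−1) = (2−1)·(3−1) = 2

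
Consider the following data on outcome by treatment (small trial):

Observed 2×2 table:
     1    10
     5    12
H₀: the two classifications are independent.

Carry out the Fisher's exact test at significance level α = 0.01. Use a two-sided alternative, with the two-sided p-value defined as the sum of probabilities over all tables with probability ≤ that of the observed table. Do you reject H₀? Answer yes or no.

reject H₀: no

Margins: r₁=11, r₂=17, c₁=6, c₂=22, n=28
p_obs = C(11,1)·C(17,5)/C(28,6); sum pmf over tables with pmf ≤ p_obs
p-value (two-sided) = 0.35473
At α=0.01: p ≥ α → fail to reject H₀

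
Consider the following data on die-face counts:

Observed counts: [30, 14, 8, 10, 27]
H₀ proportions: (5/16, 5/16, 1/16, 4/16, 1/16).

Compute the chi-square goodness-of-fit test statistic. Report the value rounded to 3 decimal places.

n = 89; E_i = n·p_i = [27.81, 27.81, 5.56, 22.25, 5.56]
χ² = (30−27.81)²/27.81 + (14−27.81)²/27.81 + (8−5.56)²/5.56 + (10−22.25)²/22.25 + (27−5.56)²/5.56 = 97.4629
df = 4

test statistic = 97.463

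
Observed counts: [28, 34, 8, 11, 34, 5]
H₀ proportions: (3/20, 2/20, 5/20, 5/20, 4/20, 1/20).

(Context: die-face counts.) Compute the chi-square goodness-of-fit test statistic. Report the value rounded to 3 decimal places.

test statistic = 78.389

n = 120; E_i = n·p_i = [18.00, 12.00, 30.00, 30.00, 24.00, 6.00]
χ² = (28−18.00)²/18.00 + (34−12.00)²/12.00 + (8−30.00)²/30.00 + (11−30.00)²/30.00 + (34−24.00)²/24.00 + (5−6.00)²/6.00 = 78.3889
df = 5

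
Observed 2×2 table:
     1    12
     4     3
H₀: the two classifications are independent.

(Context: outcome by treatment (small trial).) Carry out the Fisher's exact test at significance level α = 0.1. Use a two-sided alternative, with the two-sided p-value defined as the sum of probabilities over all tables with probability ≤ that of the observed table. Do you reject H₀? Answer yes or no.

reject H₀: yes

Margins: r₁=13, r₂=7, c₁=5, c₂=15, n=20
p_obs = C(13,1)·C(7,4)/C(20,5); sum pmf over tables with pmf ≤ p_obs
p-value (two-sided) = 0.03070
At α=0.1: p < α → reject H₀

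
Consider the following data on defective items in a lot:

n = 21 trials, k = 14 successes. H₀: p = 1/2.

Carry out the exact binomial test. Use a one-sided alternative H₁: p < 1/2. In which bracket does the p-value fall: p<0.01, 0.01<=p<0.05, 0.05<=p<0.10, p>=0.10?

Exact binomial: n=21, k=14, p₀=1/2=0.5000
P(X≤14) from Σ C(n,i)·p₀^i·(1−p₀)^(n−i)
p-value (one-sided, H₁ less) = 0.96082
→ bracket: p>=0.10

p-value bracket: p>=0.10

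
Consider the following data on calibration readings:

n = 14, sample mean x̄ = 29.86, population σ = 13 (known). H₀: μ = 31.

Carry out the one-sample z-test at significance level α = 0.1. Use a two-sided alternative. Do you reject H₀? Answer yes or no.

reject H₀: no

SE = σ/√n = 13/√14 = 3.4744
z = (x̄−μ₀)/SE = (29.86−31)/3.4744 = -0.3281
p-value (two-sided) = 0.74283
At α=0.1: p ≥ α → fail to reject H₀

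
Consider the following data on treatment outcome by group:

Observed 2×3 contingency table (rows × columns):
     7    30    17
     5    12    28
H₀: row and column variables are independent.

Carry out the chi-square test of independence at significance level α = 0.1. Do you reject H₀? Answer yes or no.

Row totals [54, 45], col totals [12, 42, 45], n=99
χ² = (7−6.55)²/6.55 + (30−22.91)²/22.91 + (17−24.55)²/24.55 + (5−5.45)²/5.45 + (12−19.09)²/19.09 + (28−20.45)²/20.45 = 10.0010
df = 2
p-value (upper-tail) = 0.00673
At α=0.1: p < α → reject H₀

reject H₀: yes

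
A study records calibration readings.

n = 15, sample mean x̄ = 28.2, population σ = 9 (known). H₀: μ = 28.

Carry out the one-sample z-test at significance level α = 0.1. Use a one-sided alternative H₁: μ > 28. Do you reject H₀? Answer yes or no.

SE = σ/√n = 9/√15 = 2.3238
z = (x̄−μ₀)/SE = (28.2−28)/2.3238 = 0.0861
p-value (one-sided, H₁ greater) = 0.46571
At α=0.1: p ≥ α → fail to reject H₀

reject H₀: no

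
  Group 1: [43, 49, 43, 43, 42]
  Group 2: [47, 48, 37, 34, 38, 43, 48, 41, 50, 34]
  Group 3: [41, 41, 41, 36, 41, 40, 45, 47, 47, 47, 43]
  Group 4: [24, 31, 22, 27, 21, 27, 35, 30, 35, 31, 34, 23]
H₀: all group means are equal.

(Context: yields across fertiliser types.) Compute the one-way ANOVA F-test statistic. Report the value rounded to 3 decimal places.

Group means [44.00, 42.00, 42.64, 28.33], grand mean 38.132
SSB = Σnᵢ(x̄ᵢ−x̄)² = 1697.130; SSW = ΣΣ(x−x̄ᵢ)² = 771.212
MSB = 1697.130/3 = 565.7100; MSW = 771.212/34 = 22.6827
F = MSB/MSW = 24.9401
df = (3, 34)

test statistic = 24.940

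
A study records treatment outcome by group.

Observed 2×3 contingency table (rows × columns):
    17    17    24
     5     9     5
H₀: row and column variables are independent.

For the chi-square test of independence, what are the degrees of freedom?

df = (r−1)(c−1) = (2−1)·(3−1) = 2

degrees of freedom = 2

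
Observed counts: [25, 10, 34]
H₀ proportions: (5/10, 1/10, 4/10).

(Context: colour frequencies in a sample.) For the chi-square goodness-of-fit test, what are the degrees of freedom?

degrees of freedom = 2

df = k − 1 = 3 − 1 = 2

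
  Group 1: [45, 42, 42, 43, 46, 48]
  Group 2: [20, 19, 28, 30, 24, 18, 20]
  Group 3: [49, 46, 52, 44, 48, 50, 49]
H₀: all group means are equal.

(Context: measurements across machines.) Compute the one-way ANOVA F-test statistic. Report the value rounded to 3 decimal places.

Group means [44.33, 22.71, 48.29], grand mean 38.150
SSB = Σnᵢ(x̄ᵢ−x̄)² = 2616.360; SSW = ΣΣ(x−x̄ᵢ)² = 204.190
MSB = 2616.360/2 = 1308.1798; MSW = 204.190/17 = 12.0112
F = MSB/MSW = 108.9133
df = (2, 17)

test statistic = 108.913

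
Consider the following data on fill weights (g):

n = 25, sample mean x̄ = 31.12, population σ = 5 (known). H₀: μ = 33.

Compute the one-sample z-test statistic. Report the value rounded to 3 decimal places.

test statistic = -1.880

SE = σ/√n = 5/√25 = 1.0000
z = (x̄−μ₀)/SE = (31.12−33)/1.0000 = -1.8800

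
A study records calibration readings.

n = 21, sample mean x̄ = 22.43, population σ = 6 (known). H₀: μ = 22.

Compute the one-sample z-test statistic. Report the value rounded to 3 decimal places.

test statistic = 0.328

SE = σ/√n = 6/√21 = 1.3093
z = (x̄−μ₀)/SE = (22.43−22)/1.3093 = 0.3284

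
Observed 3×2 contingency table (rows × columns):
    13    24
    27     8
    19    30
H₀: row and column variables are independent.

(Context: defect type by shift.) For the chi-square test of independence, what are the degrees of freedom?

degrees of freedom = 2

df = (r−1)(c−1) = (3−1)·(2−1) = 2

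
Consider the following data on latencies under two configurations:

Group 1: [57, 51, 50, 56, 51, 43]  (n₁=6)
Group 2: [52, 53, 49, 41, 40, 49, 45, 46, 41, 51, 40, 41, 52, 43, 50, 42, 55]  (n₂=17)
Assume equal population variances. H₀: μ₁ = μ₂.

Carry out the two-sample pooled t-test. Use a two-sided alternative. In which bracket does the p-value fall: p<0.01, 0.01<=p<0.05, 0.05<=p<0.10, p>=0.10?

p-value bracket: 0.05<=p<0.10

x̄₁=51.333, s₁=5.007, n₁=6
x̄₂=46.471, s₂=5.186, n₂=17
s_p² = [5·5.007² + 16·5.186²]/21 = 26.4556
SE = √(s_p²·(1/6+1/17)) = 2.4424
t = (51.333−46.471)/2.4424 = 1.9909
df = 21
p-value (two-sided) = 0.05966
→ bracket: 0.05<=p<0.10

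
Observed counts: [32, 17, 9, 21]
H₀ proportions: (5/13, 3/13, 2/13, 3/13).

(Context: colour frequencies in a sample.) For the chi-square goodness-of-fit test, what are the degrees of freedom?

degrees of freedom = 3

df = k − 1 = 4 − 1 = 3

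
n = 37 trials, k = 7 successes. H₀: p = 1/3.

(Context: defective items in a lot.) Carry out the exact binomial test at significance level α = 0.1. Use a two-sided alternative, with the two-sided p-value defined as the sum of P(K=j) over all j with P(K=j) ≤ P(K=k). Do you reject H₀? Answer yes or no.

Exact binomial: n=37, k=7, p₀=1/3=0.3333
P(X=j) = C(n,j)·p₀^j·(1−p₀)^(n−j); p = Σ P(X=j) over j with P(X=j) ≤ P(X=7)
p-value (two-sided) = 0.07977
At α=0.1: p < α → reject H₀

reject H₀: yes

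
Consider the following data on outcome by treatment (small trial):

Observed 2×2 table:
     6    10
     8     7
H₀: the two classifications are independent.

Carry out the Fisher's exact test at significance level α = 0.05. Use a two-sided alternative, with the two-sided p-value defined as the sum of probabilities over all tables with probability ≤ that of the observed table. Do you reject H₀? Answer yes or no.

Margins: r₁=16, r₂=15, c₁=14, c₂=17, n=31
p_obs = C(16,6)·C(15,8)/C(31,14); sum pmf over tables with pmf ≤ p_obs
p-value (two-sided) = 0.47949
At α=0.05: p ≥ α → fail to reject H₀

reject H₀: no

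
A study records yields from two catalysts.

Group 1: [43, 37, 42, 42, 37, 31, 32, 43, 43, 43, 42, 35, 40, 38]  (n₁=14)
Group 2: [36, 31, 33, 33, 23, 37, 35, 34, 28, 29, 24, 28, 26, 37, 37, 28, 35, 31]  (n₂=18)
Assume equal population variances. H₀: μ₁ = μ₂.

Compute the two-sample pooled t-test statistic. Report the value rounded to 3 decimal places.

test statistic = 4.957

x̄₁=39.143, s₁=4.204, n₁=14
x̄₂=31.389, s₂=4.526, n₂=18
s_p² = [13·4.204² + 17·4.526²]/30 = 19.2664
SE = √(s_p²·(1/14+1/18)) = 1.5641
t = (39.143−31.389)/1.5641 = 4.9573
df = 30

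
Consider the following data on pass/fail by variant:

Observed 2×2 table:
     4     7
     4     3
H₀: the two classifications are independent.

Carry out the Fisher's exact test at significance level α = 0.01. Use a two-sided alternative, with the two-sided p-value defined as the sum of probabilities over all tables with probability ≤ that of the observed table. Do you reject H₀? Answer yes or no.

reject H₀: no

Margins: r₁=11, r₂=7, c₁=8, c₂=10, n=18
p_obs = C(11,4)·C(7,4)/C(18,8); sum pmf over tables with pmf ≤ p_obs
p-value (two-sided) = 0.63047
At α=0.01: p ≥ α → fail to reject H₀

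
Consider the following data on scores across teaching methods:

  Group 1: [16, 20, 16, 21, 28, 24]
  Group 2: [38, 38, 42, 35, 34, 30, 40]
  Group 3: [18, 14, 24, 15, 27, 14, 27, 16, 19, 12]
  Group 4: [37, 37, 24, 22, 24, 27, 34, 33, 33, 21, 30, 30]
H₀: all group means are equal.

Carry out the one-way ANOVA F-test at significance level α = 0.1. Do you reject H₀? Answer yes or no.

reject H₀: yes

Group means [20.83, 36.71, 18.60, 29.33], grand mean 26.286
SSB = Σnᵢ(x̄ᵢ−x̄)² = 1641.814; SSW = ΣΣ(x−x̄ᵢ)² = 835.329
MSB = 1641.814/3 = 547.2714; MSW = 835.329/31 = 26.9461
F = MSB/MSW = 20.3099
df = (3, 31)
p-value (upper-tail) = 0.00000
At α=0.1: p < α → reject H₀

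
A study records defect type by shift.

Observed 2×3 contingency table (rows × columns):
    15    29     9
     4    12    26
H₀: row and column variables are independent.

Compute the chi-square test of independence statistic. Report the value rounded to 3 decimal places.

Row totals [53, 42], col totals [19, 41, 35], n=95
χ² = (15−10.60)²/10.60 + (29−22.87)²/22.87 + (9−19.53)²/19.53 + (4−8.40)²/8.40 + (12−18.13)²/18.13 + (26−15.47)²/15.47 = 20.6779
df = 2

test statistic = 20.678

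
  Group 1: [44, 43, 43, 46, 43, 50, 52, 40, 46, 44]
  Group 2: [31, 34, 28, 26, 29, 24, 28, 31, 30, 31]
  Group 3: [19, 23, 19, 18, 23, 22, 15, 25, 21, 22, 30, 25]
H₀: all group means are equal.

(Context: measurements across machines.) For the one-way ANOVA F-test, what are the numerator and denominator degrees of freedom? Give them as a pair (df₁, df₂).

degrees of freedom = [2, 29]

k = 3 groups, N = 32 total
df = (k−1, N−k) = (3−1, 32−3) = (2, 29)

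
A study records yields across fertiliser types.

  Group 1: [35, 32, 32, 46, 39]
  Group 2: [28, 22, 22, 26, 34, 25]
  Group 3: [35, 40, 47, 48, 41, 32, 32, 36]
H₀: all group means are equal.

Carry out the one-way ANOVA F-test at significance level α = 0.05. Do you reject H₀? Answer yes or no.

Group means [36.80, 26.17, 38.88], grand mean 34.316
SSB = Σnᵢ(x̄ᵢ−x̄)² = 595.597; SSW = ΣΣ(x−x̄ᵢ)² = 512.508
MSB = 595.597/2 = 297.7985; MSW = 512.508/16 = 32.0318
F = MSB/MSW = 9.2970
df = (2, 16)
p-value (upper-tail) = 0.00209
At α=0.05: p < α → reject H₀

reject H₀: yes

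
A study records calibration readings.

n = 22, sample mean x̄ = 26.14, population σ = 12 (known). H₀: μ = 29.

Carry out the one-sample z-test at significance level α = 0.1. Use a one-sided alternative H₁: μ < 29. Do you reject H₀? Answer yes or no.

SE = σ/√n = 12/√22 = 2.5584
z = (x̄−μ₀)/SE = (26.14−29)/2.5584 = -1.1179
p-value (one-sided, H₁ less) = 0.13181
At α=0.1: p ≥ α → fail to reject H₀

reject H₀: no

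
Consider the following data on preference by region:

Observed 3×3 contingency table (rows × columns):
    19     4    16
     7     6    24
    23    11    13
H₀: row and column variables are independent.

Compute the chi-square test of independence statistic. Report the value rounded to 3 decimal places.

Row totals [39, 37, 47], col totals [49, 21, 53], n=123
χ² = (19−15.54)²/15.54 + (4−6.66)²/6.66 + (16−16.80)²/16.80 + (7−14.74)²/14.74 + (6−6.32)²/6.32 + (24−15.94)²/15.94 + (23−18.72)²/18.72 + (11−8.02)²/8.02 + (13−20.25)²/20.25 = 14.7008
df = 4

test statistic = 14.701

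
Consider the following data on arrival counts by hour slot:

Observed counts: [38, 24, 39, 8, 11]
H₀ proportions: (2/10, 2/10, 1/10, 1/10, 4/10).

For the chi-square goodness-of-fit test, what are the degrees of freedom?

df = k − 1 = 5 − 1 = 4

degrees of freedom = 4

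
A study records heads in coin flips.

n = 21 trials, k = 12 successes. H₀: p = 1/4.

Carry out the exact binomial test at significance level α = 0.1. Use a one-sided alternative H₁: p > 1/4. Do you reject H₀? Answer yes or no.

Exact binomial: n=21, k=12, p₀=1/4=0.2500
P(X≥12) from Σ C(n,i)·p₀^i·(1−p₀)^(n−i)
p-value (one-sided, H₁ greater) = 0.00169
At α=0.1: p < α → reject H₀

reject H₀: yes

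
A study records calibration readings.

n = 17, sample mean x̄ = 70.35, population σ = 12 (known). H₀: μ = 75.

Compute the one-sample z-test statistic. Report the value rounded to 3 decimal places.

test statistic = -1.598

SE = σ/√n = 12/√17 = 2.9104
z = (x̄−μ₀)/SE = (70.35−75)/2.9104 = -1.5977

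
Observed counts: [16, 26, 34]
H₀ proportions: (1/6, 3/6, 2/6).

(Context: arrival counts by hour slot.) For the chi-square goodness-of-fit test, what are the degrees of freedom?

df = k − 1 = 3 − 1 = 2

degrees of freedom = 2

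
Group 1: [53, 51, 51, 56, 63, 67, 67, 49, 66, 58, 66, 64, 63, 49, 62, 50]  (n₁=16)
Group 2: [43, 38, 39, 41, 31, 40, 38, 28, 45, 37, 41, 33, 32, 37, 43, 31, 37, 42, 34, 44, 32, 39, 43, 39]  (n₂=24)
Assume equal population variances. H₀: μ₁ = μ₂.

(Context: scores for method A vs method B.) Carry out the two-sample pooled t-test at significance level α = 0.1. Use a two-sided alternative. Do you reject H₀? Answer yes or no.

x̄₁=58.438, s₁=7.033, n₁=16
x̄₂=37.792, s₂=4.727, n₂=24
s_p² = [15·7.033² + 23·4.727²]/38 = 33.0499
SE = √(s_p²·(1/16+1/24)) = 1.8555
t = (58.438−37.792)/1.8555 = 11.1271
df = 38
p-value (two-sided) = 0.00000
At α=0.1: p < α → reject H₀

reject H₀: yes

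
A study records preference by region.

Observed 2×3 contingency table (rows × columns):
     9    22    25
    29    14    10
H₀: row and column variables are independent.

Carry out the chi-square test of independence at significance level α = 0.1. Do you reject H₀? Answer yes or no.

reject H₀: yes

Row totals [56, 53], col totals [38, 36, 35], n=109
χ² = (9−19.52)²/19.52 + (22−18.50)²/18.50 + (25−17.98)²/17.98 + (29−18.48)²/18.48 + (14−17.50)²/17.50 + (10−17.02)²/17.02 = 18.6642
df = 2
p-value (upper-tail) = 0.00009
At α=0.1: p < α → reject H₀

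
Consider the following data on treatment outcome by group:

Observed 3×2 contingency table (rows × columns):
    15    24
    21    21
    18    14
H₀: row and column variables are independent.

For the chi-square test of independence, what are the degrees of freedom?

degrees of freedom = 2

df = (r−1)(c−1) = (3−1)·(2−1) = 2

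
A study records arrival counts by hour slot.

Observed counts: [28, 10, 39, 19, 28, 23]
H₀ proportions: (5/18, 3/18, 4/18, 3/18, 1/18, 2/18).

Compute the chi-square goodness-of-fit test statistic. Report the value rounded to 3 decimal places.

test statistic = 65.965

n = 147; E_i = n·p_i = [40.83, 24.50, 32.67, 24.50, 8.17, 16.33]
χ² = (28−40.83)²/40.83 + (10−24.50)²/24.50 + (39−32.67)²/32.67 + (19−24.50)²/24.50 + (28−8.17)²/8.17 + (23−16.33)²/16.33 = 65.9653
df = 5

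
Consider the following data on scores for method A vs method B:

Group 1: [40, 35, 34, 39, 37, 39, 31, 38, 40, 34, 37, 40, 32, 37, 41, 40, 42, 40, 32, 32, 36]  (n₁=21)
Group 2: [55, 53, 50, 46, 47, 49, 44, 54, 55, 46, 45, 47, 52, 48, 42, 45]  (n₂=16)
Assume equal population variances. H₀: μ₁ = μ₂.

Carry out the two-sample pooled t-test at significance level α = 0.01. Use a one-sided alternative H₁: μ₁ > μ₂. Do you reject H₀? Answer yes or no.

x̄₁=36.952, s₁=3.383, n₁=21
x̄₂=48.625, s₂=4.113, n₂=16
s_p² = [20·3.383² + 15·4.113²]/35 = 13.7915
SE = √(s_p²·(1/21+1/16)) = 1.2324
t = (36.952−48.625)/1.2324 = -9.4718
df = 35
p-value (one-sided, H₁ greater) = 1.00000
At α=0.01: p ≥ α → fail to reject H₀

reject H₀: no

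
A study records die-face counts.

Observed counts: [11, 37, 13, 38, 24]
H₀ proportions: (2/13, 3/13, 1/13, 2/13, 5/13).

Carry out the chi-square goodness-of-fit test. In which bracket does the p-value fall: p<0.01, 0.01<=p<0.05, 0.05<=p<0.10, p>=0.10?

p-value bracket: p<0.01

n = 123; E_i = n·p_i = [18.92, 28.38, 9.46, 18.92, 47.31]
χ² = (11−18.92)²/18.92 + (37−28.38)²/28.38 + (13−9.46)²/9.46 + (38−18.92)²/18.92 + (24−47.31)²/47.31 = 37.9710
df = 4
p-value (upper-tail) = 0.00000
→ bracket: p<0.01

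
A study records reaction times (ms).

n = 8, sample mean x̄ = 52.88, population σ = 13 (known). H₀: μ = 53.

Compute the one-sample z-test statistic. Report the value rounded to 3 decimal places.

SE = σ/√n = 13/√8 = 4.5962
z = (x̄−μ₀)/SE = (52.88−53)/4.5962 = -0.0261

test statistic = -0.026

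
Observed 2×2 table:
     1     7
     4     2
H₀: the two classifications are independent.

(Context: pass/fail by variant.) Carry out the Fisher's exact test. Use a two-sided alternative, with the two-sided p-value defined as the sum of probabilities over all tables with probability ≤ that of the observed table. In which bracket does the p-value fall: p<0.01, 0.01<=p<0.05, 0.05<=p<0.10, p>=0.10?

p-value bracket: 0.05<=p<0.10

Margins: r₁=8, r₂=6, c₁=5, c₂=9, n=14
p_obs = C(8,1)·C(6,4)/C(14,5); sum pmf over tables with pmf ≤ p_obs
p-value (two-sided) = 0.09091
→ bracket: 0.05<=p<0.10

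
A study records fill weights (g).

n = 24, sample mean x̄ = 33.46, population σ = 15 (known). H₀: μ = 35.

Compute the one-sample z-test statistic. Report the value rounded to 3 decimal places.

SE = σ/√n = 15/√24 = 3.0619
z = (x̄−μ₀)/SE = (33.46−35)/3.0619 = -0.5030

test statistic = -0.503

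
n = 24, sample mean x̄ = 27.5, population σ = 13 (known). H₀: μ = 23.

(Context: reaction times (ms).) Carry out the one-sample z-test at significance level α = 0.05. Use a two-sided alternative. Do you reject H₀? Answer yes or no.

SE = σ/√n = 13/√24 = 2.6536
z = (x̄−μ₀)/SE = (27.5−23)/2.6536 = 1.6958
p-value (two-sided) = 0.08992
At α=0.05: p ≥ α → fail to reject H₀

reject H₀: no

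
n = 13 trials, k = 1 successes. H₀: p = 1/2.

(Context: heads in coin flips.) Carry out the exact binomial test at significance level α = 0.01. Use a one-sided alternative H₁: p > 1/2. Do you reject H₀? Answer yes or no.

reject H₀: no

Exact binomial: n=13, k=1, p₀=1/2=0.5000
P(X≥1) from Σ C(n,i)·p₀^i·(1−p₀)^(n−i)
p-value (one-sided, H₁ greater) = 0.99988
At α=0.01: p ≥ α → fail to reject H₀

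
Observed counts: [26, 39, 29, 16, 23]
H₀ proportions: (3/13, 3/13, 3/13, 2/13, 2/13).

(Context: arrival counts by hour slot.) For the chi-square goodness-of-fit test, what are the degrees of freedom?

degrees of freedom = 4

df = k − 1 = 5 − 1 = 4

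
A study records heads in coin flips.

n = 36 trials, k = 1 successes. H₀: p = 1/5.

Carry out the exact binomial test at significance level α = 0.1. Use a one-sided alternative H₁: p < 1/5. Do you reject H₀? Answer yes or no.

reject H₀: yes

Exact binomial: n=36, k=1, p₀=1/5=0.2000
P(X≤1) from Σ C(n,i)·p₀^i·(1−p₀)^(n−i)
p-value (one-sided, H₁ less) = 0.00325
At α=0.1: p < α → reject H₀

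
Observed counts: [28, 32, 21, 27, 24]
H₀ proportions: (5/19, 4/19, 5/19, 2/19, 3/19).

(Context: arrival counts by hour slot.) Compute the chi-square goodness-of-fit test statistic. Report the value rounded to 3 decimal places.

test statistic = 20.216

n = 132; E_i = n·p_i = [34.74, 27.79, 34.74, 13.89, 20.84]
χ² = (28−34.74)²/34.74 + (32−27.79)²/27.79 + (21−34.74)²/34.74 + (27−13.89)²/13.89 + (24−20.84)²/20.84 = 20.2159
df = 4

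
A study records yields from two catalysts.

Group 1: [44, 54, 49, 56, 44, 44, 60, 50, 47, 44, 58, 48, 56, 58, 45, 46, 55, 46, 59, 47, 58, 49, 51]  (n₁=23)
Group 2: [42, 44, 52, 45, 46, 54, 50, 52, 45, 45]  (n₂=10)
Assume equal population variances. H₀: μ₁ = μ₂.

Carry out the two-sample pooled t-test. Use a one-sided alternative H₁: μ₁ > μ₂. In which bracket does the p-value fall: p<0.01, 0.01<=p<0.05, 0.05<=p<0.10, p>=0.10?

x̄₁=50.783, s₁=5.632, n₁=23
x̄₂=47.500, s₂=4.116, n₂=10
s_p² = [22·5.632² + 9·4.116²]/31 = 27.4327
SE = √(s_p²·(1/23+1/10)) = 1.9839
t = (50.783−47.500)/1.9839 = 1.6546
df = 31
p-value (one-sided, H₁ greater) = 0.05405
→ bracket: 0.05<=p<0.10

p-value bracket: 0.05<=p<0.10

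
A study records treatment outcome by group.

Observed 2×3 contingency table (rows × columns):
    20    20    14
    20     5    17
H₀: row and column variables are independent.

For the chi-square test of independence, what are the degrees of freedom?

df = (r−1)(c−1) = (2−1)·(3−1) = 2

degrees of freedom = 2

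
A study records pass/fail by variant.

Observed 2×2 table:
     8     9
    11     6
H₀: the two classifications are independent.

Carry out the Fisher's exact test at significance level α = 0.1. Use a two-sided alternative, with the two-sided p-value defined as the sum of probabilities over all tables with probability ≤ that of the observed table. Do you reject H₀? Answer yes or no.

Margins: r₁=17, r₂=17, c₁=19, c₂=15, n=34
p_obs = C(17,8)·C(17,11)/C(34,19); sum pmf over tables with pmf ≤ p_obs
p-value (two-sided) = 0.49053
At α=0.1: p ≥ α → fail to reject H₀

reject H₀: no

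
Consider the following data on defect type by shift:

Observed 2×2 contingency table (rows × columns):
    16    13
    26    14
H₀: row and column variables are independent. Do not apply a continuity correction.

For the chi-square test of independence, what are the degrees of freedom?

degrees of freedom = 1

df = (r−1)(c−1) = (2−1)·(2−1) = 1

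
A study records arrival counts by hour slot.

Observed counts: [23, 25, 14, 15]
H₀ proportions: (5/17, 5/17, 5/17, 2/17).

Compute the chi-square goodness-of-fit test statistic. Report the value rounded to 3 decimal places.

test statistic = 7.448

n = 77; E_i = n·p_i = [22.65, 22.65, 22.65, 9.06]
χ² = (23−22.65)²/22.65 + (25−22.65)²/22.65 + (14−22.65)²/22.65 + (15−9.06)²/9.06 = 7.4481
df = 3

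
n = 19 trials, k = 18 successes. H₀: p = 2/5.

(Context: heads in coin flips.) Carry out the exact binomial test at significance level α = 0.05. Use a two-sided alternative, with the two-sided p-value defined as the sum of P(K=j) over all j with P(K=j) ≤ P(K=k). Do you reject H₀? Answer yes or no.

Exact binomial: n=19, k=18, p₀=2/5=0.4000
P(X=j) = C(n,j)·p₀^j·(1−p₀)^(n−j); p = Σ P(X=j) over j with P(X=j) ≤ P(X=18)
p-value (two-sided) = 0.00000
At α=0.05: p < α → reject H₀

reject H₀: yes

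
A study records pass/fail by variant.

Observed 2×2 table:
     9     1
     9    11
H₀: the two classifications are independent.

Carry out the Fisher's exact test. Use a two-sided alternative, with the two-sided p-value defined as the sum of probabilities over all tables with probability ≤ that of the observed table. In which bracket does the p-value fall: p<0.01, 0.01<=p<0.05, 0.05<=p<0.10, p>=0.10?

p-value bracket: 0.01<=p<0.05

Margins: r₁=10, r₂=20, c₁=18, c₂=12, n=30
p_obs = C(10,9)·C(20,9)/C(30,18); sum pmf over tables with pmf ≤ p_obs
p-value (two-sided) = 0.02353
→ bracket: 0.01<=p<0.05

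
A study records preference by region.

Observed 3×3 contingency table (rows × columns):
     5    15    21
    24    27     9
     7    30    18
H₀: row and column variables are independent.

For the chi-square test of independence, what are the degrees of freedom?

df = (r−1)(c−1) = (3−1)·(3−1) = 4

degrees of freedom = 4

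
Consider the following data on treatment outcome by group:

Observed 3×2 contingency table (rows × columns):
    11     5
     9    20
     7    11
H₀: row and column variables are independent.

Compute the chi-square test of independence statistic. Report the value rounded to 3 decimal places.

Row totals [16, 29, 18], col totals [27, 36], n=63
χ² = (11−6.86)²/6.86 + (5−9.14)²/9.14 + (9−12.43)²/12.43 + (20−16.57)²/16.57 + (7−7.71)²/7.71 + (11−10.29)²/10.29 = 6.1511
df = 2

test statistic = 6.151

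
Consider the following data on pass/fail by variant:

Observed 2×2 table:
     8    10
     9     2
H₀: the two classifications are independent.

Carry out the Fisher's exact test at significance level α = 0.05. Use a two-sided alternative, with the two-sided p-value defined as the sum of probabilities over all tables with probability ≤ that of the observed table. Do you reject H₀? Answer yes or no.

Margins: r₁=18, r₂=11, c₁=17, c₂=12, n=29
p_obs = C(18,8)·C(11,9)/C(29,17); sum pmf over tables with pmf ≤ p_obs
p-value (two-sided) = 0.06411
At α=0.05: p ≥ α → fail to reject H₀

reject H₀: no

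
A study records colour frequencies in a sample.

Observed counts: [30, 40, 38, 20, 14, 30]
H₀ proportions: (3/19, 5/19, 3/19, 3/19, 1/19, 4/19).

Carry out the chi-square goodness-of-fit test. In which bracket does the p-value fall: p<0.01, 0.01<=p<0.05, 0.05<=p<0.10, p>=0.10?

p-value bracket: 0.05<=p<0.10

n = 172; E_i = n·p_i = [27.16, 45.26, 27.16, 27.16, 9.05, 36.21]
χ² = (30−27.16)²/27.16 + (40−45.26)²/45.26 + (38−27.16)²/27.16 + (20−27.16)²/27.16 + (14−9.05)²/9.05 + (30−36.21)²/36.21 = 10.8934
df = 5
p-value (upper-tail) = 0.05353
→ bracket: 0.05<=p<0.10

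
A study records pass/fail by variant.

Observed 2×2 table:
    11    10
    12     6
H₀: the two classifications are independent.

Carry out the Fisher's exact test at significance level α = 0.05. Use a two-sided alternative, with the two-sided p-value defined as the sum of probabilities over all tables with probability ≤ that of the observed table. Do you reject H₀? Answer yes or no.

reject H₀: no

Margins: r₁=21, r₂=18, c₁=23, c₂=16, n=39
p_obs = C(21,11)·C(18,12)/C(39,23); sum pmf over tables with pmf ≤ p_obs
p-value (two-sided) = 0.51584
At α=0.05: p ≥ α → fail to reject H₀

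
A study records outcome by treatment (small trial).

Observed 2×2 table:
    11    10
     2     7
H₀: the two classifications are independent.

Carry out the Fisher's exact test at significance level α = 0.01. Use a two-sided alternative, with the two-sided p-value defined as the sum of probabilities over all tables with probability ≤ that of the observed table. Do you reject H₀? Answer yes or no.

Margins: r₁=21, r₂=9, c₁=13, c₂=17, n=30
p_obs = C(21,11)·C(9,2)/C(30,13); sum pmf over tables with pmf ≤ p_obs
p-value (two-sided) = 0.22927
At α=0.01: p ≥ α → fail to reject H₀

reject H₀: no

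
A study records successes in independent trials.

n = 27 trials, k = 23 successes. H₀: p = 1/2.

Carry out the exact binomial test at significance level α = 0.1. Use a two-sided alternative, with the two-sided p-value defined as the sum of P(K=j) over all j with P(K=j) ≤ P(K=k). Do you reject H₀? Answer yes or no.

reject H₀: yes

Exact binomial: n=27, k=23, p₀=1/2=0.5000
P(X=j) = C(n,j)·p₀^j·(1−p₀)^(n−j); p = Σ P(X=j) over j with P(X=j) ≤ P(X=23)
p-value (two-sided) = 0.00031
At α=0.1: p < α → reject H₀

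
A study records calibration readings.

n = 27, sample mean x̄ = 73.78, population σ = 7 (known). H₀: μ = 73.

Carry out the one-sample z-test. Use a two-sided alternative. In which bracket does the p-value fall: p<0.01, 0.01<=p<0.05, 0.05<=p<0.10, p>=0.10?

p-value bracket: p>=0.10

SE = σ/√n = 7/√27 = 1.3472
z = (x̄−μ₀)/SE = (73.78−73)/1.3472 = 0.5790
p-value (two-sided) = 0.56259
→ bracket: p>=0.10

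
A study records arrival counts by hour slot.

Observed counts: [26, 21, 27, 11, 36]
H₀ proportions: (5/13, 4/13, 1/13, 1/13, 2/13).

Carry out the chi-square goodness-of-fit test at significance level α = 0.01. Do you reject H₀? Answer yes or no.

n = 121; E_i = n·p_i = [46.54, 37.23, 9.31, 9.31, 18.62]
χ² = (26−46.54)²/46.54 + (21−37.23)²/37.23 + (27−9.31)²/9.31 + (11−9.31)²/9.31 + (36−18.62)²/18.62 = 66.3128
df = 4
p-value (upper-tail) = 0.00000
At α=0.01: p < α → reject H₀

reject H₀: yes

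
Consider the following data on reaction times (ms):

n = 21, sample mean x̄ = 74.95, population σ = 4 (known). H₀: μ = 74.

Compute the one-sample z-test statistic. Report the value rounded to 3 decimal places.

test statistic = 1.088

SE = σ/√n = 4/√21 = 0.8729
z = (x̄−μ₀)/SE = (74.95−74)/0.8729 = 1.0884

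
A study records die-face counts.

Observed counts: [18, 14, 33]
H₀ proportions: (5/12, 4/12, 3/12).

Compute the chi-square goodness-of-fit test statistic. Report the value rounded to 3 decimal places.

n = 65; E_i = n·p_i = [27.08, 21.67, 16.25]
χ² = (18−27.08)²/27.08 + (14−21.67)²/21.67 + (33−16.25)²/16.25 = 23.0246
df = 2

test statistic = 23.025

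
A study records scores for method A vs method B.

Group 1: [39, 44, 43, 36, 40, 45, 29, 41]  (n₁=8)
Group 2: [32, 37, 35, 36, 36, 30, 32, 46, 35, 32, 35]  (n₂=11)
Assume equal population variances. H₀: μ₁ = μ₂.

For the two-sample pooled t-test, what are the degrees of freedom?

degrees of freedom = 17

df = n₁ + n₂ − 2 = 8 + 11 − 2 = 17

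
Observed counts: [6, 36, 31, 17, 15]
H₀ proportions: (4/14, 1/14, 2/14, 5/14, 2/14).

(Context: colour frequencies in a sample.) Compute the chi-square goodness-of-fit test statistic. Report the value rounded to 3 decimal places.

test statistic = 155.773

n = 105; E_i = n·p_i = [30.00, 7.50, 15.00, 37.50, 15.00]
χ² = (6−30.00)²/30.00 + (36−7.50)²/7.50 + (31−15.00)²/15.00 + (17−37.50)²/37.50 + (15−15.00)²/15.00 = 155.7733
df = 4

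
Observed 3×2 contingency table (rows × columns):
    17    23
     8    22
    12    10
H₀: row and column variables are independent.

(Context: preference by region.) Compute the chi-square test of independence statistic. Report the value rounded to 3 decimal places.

test statistic = 4.256

Row totals [40, 30, 22], col totals [37, 55], n=92
χ² = (17−16.09)²/16.09 + (23−23.91)²/23.91 + (8−12.07)²/12.07 + (22−17.93)²/17.93 + (12−8.85)²/8.85 + (10−13.15)²/13.15 = 4.2563
df = 2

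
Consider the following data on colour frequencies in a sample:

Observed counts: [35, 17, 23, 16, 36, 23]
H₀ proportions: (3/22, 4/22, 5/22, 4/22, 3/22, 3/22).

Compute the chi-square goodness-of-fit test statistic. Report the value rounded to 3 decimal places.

test statistic = 34.612

n = 150; E_i = n·p_i = [20.45, 27.27, 34.09, 27.27, 20.45, 20.45]
χ² = (35−20.45)²/20.45 + (17−27.27)²/27.27 + (23−34.09)²/34.09 + (16−27.27)²/27.27 + (36−20.45)²/20.45 + (23−20.45)²/20.45 = 34.6118
df = 5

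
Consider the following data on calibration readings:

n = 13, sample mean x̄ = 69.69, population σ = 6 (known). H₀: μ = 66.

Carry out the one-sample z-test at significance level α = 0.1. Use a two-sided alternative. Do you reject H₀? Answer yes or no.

SE = σ/√n = 6/√13 = 1.6641
z = (x̄−μ₀)/SE = (69.69−66)/1.6641 = 2.2174
p-value (two-sided) = 0.02659
At α=0.1: p < α → reject H₀

reject H₀: yes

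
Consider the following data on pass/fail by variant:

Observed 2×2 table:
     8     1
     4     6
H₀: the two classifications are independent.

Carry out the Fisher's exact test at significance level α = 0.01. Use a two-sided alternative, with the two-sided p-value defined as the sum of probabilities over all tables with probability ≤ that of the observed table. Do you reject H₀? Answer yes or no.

reject H₀: no

Margins: r₁=9, r₂=10, c₁=12, c₂=7, n=19
p_obs = C(9,8)·C(10,4)/C(19,12); sum pmf over tables with pmf ≤ p_obs
p-value (two-sided) = 0.05728
At α=0.01: p ≥ α → fail to reject H₀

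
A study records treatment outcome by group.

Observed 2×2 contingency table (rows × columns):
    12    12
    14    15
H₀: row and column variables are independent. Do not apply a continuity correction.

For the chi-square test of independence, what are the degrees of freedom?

df = (r−1)(c−1) = (2−1)·(2−1) = 1

degrees of freedom = 1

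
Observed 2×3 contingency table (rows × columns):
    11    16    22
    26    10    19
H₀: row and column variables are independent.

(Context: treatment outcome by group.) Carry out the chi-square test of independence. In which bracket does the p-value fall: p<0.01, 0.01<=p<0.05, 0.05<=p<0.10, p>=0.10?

p-value bracket: 0.01<=p<0.05

Row totals [49, 55], col totals [37, 26, 41], n=104
χ² = (11−17.43)²/17.43 + (16−12.25)²/12.25 + (22−19.32)²/19.32 + (26−19.57)²/19.57 + (10−13.75)²/13.75 + (19−21.68)²/21.68 = 7.3636
df = 2
p-value (upper-tail) = 0.02518
→ bracket: 0.01<=p<0.05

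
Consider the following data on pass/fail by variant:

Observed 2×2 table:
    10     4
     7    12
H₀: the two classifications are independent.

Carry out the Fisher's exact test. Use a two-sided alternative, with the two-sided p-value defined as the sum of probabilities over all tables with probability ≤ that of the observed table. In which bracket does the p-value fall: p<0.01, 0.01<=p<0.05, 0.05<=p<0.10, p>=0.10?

p-value bracket: 0.05<=p<0.10

Margins: r₁=14, r₂=19, c₁=17, c₂=16, n=33
p_obs = C(14,10)·C(19,7)/C(33,17); sum pmf over tables with pmf ≤ p_obs
p-value (two-sided) = 0.07986
→ bracket: 0.05<=p<0.10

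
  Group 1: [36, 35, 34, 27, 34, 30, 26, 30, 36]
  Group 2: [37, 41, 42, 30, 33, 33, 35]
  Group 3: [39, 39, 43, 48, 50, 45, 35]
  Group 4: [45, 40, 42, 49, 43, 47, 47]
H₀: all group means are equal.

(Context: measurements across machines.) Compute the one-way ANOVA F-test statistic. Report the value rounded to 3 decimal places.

Group means [32.00, 35.86, 42.71, 44.71], grand mean 38.367
SSB = Σnᵢ(x̄ᵢ−x̄)² = 823.252; SSW = ΣΣ(x−x̄ᵢ)² = 469.714
MSB = 823.252/3 = 274.4175; MSW = 469.714/26 = 18.0659
F = MSB/MSW = 15.1898
df = (3, 26)

test statistic = 15.190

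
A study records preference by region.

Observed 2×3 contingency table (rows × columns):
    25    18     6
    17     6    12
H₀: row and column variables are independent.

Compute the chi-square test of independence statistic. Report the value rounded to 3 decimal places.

Row totals [49, 35], col totals [42, 24, 18], n=84
χ² = (25−24.50)²/24.50 + (18−14.00)²/14.00 + (6−10.50)²/10.50 + (17−17.50)²/17.50 + (6−10.00)²/10.00 + (12−7.50)²/7.50 = 7.3959
df = 2

test statistic = 7.396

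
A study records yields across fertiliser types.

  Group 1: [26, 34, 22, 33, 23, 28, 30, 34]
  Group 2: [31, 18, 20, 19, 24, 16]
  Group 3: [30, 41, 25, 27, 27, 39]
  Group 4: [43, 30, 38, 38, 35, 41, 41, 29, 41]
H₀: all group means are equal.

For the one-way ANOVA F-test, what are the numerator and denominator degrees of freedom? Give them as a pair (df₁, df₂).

k = 4 groups, N = 29 total
df = (k−1, N−k) = (4−1, 29−4) = (3, 25)

degrees of freedom = [3, 25]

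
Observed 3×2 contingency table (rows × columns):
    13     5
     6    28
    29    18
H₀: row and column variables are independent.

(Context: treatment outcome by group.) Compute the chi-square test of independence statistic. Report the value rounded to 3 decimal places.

test statistic = 20.293

Row totals [18, 34, 47], col totals [48, 51], n=99
χ² = (13−8.73)²/8.73 + (5−9.27)²/9.27 + (6−16.48)²/16.48 + (28−17.52)²/17.52 + (29−22.79)²/22.79 + (18−24.21)²/24.21 = 20.2930
df = 2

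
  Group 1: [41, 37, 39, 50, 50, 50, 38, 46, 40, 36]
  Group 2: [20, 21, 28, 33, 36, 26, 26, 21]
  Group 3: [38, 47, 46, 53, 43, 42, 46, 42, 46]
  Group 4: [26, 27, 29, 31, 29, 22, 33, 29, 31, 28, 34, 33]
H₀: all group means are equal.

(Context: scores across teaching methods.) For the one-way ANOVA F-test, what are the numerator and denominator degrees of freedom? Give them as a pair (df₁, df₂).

k = 4 groups, N = 39 total
df = (k−1, N−k) = (4−1, 39−4) = (3, 35)

degrees of freedom = [3, 35]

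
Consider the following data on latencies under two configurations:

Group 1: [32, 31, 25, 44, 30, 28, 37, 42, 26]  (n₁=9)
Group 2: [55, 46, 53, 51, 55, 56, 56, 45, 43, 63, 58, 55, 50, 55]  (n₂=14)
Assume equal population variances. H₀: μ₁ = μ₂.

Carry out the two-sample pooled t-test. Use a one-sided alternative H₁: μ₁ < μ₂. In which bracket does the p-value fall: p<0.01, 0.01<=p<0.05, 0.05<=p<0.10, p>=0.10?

p-value bracket: p<0.01

x̄₁=32.778, s₁=6.797, n₁=9
x̄₂=52.929, s₂=5.441, n₂=14
s_p² = [8·6.797² + 13·5.441²]/21 = 35.9278
SE = √(s_p²·(1/9+1/14)) = 2.5609
t = (32.778−52.929)/2.5609 = -7.8686
df = 21
p-value (one-sided, H₁ less) = 0.00000
→ bracket: p<0.01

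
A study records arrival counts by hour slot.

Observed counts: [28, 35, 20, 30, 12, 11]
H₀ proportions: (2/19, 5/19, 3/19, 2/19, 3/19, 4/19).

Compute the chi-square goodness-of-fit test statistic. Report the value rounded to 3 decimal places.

test statistic = 45.420

n = 136; E_i = n·p_i = [14.32, 35.79, 21.47, 14.32, 21.47, 28.63]
χ² = (28−14.32)²/14.32 + (35−35.79)²/35.79 + (20−21.47)²/21.47 + (30−14.32)²/14.32 + (12−21.47)²/21.47 + (11−28.63)²/28.63 = 45.4197
df = 5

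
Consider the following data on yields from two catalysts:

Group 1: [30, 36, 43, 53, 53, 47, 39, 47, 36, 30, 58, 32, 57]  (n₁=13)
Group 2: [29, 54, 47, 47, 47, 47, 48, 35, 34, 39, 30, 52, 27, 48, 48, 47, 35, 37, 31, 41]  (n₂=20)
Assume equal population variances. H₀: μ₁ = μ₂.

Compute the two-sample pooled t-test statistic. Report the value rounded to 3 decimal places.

x̄₁=43.154, s₁=10.106, n₁=13
x̄₂=41.150, s₂=8.331, n₂=20
s_p² = [12·10.106² + 19·8.331²]/31 = 82.0723
SE = √(s_p²·(1/13+1/20)) = 3.2275
t = (43.154−41.150)/3.2275 = 0.6209
df = 31

test statistic = 0.621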